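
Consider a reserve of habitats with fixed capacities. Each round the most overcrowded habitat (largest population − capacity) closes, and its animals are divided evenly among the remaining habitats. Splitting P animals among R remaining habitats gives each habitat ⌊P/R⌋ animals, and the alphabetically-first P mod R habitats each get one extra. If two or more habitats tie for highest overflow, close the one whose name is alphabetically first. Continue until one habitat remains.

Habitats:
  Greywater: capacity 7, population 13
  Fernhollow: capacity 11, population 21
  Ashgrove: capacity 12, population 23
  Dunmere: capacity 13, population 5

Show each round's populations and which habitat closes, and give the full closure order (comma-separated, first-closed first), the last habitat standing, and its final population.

Round 1: Ashgrove=23 Dunmere=5 Fernhollow=21 Greywater=13 → close Ashgrove (overflow 11)
  23÷3 = 7 each, +1 to first 2
Round 2: Dunmere=13 Fernhollow=29 Greywater=20 → close Fernhollow (overflow 18)
  29÷2 = 14 each, +1 to first 1
Round 3: Dunmere=28 Greywater=34 → close Greywater (overflow 27)
  34÷1 = 34 each, +1 to first 0

Closure order: Ashgrove, Fernhollow, Greywater
Last habitat: Dunmere with 62 animals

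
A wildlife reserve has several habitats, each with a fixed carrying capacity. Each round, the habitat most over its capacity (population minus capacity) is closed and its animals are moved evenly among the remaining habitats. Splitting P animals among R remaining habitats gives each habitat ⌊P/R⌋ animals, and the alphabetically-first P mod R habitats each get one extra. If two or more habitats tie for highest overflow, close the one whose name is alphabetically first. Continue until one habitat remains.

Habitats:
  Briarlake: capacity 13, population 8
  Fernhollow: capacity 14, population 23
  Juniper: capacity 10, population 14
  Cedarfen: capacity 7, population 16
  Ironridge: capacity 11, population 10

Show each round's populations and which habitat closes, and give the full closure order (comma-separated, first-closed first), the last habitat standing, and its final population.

Closure order: Cedarfen, Fernhollow, Juniper, Ironridge
Last habitat: Briarlake with 71 animals

Round 1: Briarlake=8 Cedarfen=16 Fernhollow=23 Ironridge=10 Juniper=14 → close Cedarfen (overflow 9)
  16÷4 = 4 each, +1 to first 0
Round 2: Briarlake=12 Fernhollow=27 Ironridge=14 Juniper=18 → close Fernhollow (overflow 13)
  27÷3 = 9 each, +1 to first 0
Round 3: Briarlake=21 Ironridge=23 Juniper=27 → close Juniper (overflow 17)
  27÷2 = 13 each, +1 to first 1
Round 4: Briarlake=35 Ironridge=36 → close Ironridge (overflow 25)
  36÷1 = 36 each, +1 to first 0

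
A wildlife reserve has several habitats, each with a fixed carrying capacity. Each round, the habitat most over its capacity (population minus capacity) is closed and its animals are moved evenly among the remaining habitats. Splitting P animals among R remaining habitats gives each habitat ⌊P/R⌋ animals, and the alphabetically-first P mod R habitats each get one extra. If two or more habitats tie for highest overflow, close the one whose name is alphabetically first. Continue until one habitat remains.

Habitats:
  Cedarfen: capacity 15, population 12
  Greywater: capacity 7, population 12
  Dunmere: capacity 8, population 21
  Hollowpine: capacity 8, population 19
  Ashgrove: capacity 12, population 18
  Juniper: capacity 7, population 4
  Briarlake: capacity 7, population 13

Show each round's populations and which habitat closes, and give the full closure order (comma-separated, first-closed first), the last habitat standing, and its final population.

Round 1: Ashgrove=18 Briarlake=13 Cedarfen=12 Dunmere=21 Greywater=12 Hollowpine=19 Juniper=4 → close Dunmere (overflow 13)
  21÷6 = 3 each, +1 to first 3
Round 2: Ashgrove=22 Briarlake=17 Cedarfen=16 Greywater=15 Hollowpine=22 Juniper=7 → close Hollowpine (overflow 14)
  22÷5 = 4 each, +1 to first 2
Round 3: Ashgrove=27 Briarlake=22 Cedarfen=20 Greywater=19 Juniper=11 → close Ashgrove (overflow 15)
  27÷4 = 6 each, +1 to first 3
Round 4: Briarlake=29 Cedarfen=27 Greywater=26 Juniper=17 → close Briarlake (overflow 22)
  29÷3 = 9 each, +1 to first 2
Round 5: Cedarfen=37 Greywater=36 Juniper=26 → close Greywater (overflow 29)
  36÷2 = 18 each, +1 to first 0
Round 6: Cedarfen=55 Juniper=44 → close Cedarfen (overflow 40)
  55÷1 = 55 each, +1 to first 0

Closure order: Dunmere, Hollowpine, Ashgrove, Briarlake, Greywater, Cedarfen
Last habitat: Juniper with 99 animals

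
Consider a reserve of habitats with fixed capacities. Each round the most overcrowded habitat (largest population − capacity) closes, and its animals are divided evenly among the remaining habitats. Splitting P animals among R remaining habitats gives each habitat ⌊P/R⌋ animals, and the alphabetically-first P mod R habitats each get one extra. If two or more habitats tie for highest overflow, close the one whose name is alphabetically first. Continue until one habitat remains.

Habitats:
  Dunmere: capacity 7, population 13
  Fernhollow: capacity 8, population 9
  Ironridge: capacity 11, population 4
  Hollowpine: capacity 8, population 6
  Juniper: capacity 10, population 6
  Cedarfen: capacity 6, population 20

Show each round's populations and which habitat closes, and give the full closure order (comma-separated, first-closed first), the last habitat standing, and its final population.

Closure order: Cedarfen, Dunmere, Fernhollow, Hollowpine, Juniper
Last habitat: Ironridge with 58 animals

Round 1: Cedarfen=20 Dunmere=13 Fernhollow=9 Hollowpine=6 Ironridge=4 Juniper=6 → close Cedarfen (overflow 14)
  20÷5 = 4 each, +1 to first 0
Round 2: Dunmere=17 Fernhollow=13 Hollowpine=10 Ironridge=8 Juniper=10 → close Dunmere (overflow 10)
  17÷4 = 4 each, +1 to first 1
Round 3: Fernhollow=18 Hollowpine=14 Ironridge=12 Juniper=14 → close Fernhollow (overflow 10)
  18÷3 = 6 each, +1 to first 0
Round 4: Hollowpine=20 Ironridge=18 Juniper=20 → close Hollowpine (overflow 12)
  20÷2 = 10 each, +1 to first 0
Round 5: Ironridge=28 Juniper=30 → close Juniper (overflow 20)
  30÷1 = 30 each, +1 to first 0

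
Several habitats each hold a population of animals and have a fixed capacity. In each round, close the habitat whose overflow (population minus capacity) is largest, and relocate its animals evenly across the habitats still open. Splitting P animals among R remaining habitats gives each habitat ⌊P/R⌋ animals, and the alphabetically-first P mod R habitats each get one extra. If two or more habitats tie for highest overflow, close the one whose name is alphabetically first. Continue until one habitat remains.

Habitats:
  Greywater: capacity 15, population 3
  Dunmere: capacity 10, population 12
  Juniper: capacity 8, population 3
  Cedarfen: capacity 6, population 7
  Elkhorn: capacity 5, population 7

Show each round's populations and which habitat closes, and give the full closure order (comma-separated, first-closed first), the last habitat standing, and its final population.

Closure order: Dunmere, Elkhorn, Cedarfen, Juniper
Last habitat: Greywater with 32 animals

Round 1: Cedarfen=7 Dunmere=12 Elkhorn=7 Greywater=3 Juniper=3 → close Dunmere (overflow 2)
  12÷4 = 3 each, +1 to first 0
Round 2: Cedarfen=10 Elkhorn=10 Greywater=6 Juniper=6 → close Elkhorn (overflow 5)
  10÷3 = 3 each, +1 to first 1
Round 3: Cedarfen=14 Greywater=9 Juniper=9 → close Cedarfen (overflow 8)
  14÷2 = 7 each, +1 to first 0
Round 4: Greywater=16 Juniper=16 → close Juniper (overflow 8)
  16÷1 = 16 each, +1 to first 0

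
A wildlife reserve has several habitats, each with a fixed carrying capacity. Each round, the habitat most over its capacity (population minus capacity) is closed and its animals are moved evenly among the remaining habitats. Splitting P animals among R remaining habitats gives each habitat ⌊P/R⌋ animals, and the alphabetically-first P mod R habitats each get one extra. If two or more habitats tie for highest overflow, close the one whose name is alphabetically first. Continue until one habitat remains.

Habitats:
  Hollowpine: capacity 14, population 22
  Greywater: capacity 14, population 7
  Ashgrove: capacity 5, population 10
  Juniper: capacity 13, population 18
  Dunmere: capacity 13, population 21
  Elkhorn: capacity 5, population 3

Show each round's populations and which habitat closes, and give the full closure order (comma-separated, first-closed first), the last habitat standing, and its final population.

Closure order: Dunmere, Hollowpine, Ashgrove, Juniper, Elkhorn
Last habitat: Greywater with 81 animals

Round 1: Ashgrove=10 Dunmere=21 Elkhorn=3 Greywater=7 Hollowpine=22 Juniper=18 → close Dunmere (overflow 8)
  21÷5 = 4 each, +1 to first 1
Round 2: Ashgrove=15 Elkhorn=7 Greywater=11 Hollowpine=26 Juniper=22 → close Hollowpine (overflow 12)
  26÷4 = 6 each, +1 to first 2
Round 3: Ashgrove=22 Elkhorn=14 Greywater=17 Juniper=28 → close Ashgrove (overflow 17)
  22÷3 = 7 each, +1 to first 1
Round 4: Elkhorn=22 Greywater=24 Juniper=35 → close Juniper (overflow 22)
  35÷2 = 17 each, +1 to first 1
Round 5: Elkhorn=40 Greywater=41 → close Elkhorn (overflow 35)
  40÷1 = 40 each, +1 to first 0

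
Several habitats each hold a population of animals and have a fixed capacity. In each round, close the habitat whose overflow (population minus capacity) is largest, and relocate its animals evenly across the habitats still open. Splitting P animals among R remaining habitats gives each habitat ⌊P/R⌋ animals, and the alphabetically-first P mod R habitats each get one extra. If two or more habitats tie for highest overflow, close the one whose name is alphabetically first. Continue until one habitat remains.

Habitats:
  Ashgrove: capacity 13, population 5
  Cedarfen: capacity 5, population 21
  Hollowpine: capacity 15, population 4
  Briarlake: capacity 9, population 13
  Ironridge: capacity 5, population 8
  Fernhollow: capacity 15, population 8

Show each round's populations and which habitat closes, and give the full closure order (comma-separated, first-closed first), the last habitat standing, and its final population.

Round 1: Ashgrove=5 Briarlake=13 Cedarfen=21 Fernhollow=8 Hollowpine=4 Ironridge=8 → close Cedarfen (overflow 16)
  21÷5 = 4 each, +1 to first 1
Round 2: Ashgrove=10 Briarlake=17 Fernhollow=12 Hollowpine=8 Ironridge=12 → close Briarlake (overflow 8)
  17÷4 = 4 each, +1 to first 1
Round 3: Ashgrove=15 Fernhollow=16 Hollowpine=12 Ironridge=16 → close Ironridge (overflow 11)
  16÷3 = 5 each, +1 to first 1
Round 4: Ashgrove=21 Fernhollow=21 Hollowpine=17 → close Ashgrove (overflow 8)
  21÷2 = 10 each, +1 to first 1
Round 5: Fernhollow=32 Hollowpine=27 → close Fernhollow (overflow 17)
  32÷1 = 32 each, +1 to first 0

Closure order: Cedarfen, Briarlake, Ironridge, Ashgrove, Fernhollow
Last habitat: Hollowpine with 59 animals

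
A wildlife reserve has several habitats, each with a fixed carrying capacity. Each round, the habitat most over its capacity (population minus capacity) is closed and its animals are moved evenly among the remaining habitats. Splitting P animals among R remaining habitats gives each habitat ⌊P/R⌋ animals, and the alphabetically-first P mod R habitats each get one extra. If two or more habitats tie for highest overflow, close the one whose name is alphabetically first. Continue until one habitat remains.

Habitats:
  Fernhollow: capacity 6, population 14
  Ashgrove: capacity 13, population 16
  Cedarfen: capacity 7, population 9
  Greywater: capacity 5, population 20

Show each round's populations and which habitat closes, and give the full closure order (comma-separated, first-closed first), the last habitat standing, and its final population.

Round 1: Ashgrove=16 Cedarfen=9 Fernhollow=14 Greywater=20 → close Greywater (overflow 15)
  20÷3 = 6 each, +1 to first 2
Round 2: Ashgrove=23 Cedarfen=16 Fernhollow=20 → close Fernhollow (overflow 14)
  20÷2 = 10 each, +1 to first 0
Round 3: Ashgrove=33 Cedarfen=26 → close Ashgrove (overflow 20)
  33÷1 = 33 each, +1 to first 0

Closure order: Greywater, Fernhollow, Ashgrove
Last habitat: Cedarfen with 59 animals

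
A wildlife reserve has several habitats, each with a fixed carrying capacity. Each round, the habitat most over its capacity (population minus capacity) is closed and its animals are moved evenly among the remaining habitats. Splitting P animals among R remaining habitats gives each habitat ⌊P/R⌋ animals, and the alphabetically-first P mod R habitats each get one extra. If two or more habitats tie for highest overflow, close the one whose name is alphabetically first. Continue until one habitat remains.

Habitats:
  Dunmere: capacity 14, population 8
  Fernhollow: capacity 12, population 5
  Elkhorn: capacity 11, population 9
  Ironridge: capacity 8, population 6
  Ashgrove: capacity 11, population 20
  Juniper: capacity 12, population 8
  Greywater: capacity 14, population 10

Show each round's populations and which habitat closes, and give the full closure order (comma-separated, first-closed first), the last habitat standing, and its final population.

Round 1: Ashgrove=20 Dunmere=8 Elkhorn=9 Fernhollow=5 Greywater=10 Ironridge=6 Juniper=8 → close Ashgrove (overflow 9)
  20÷6 = 3 each, +1 to first 2
Round 2: Dunmere=12 Elkhorn=13 Fernhollow=8 Greywater=13 Ironridge=9 Juniper=11 → close Elkhorn (overflow 2)
  13÷5 = 2 each, +1 to first 3
Round 3: Dunmere=15 Fernhollow=11 Greywater=16 Ironridge=11 Juniper=13 → close Ironridge (overflow 3)
  11÷4 = 2 each, +1 to first 3
Round 4: Dunmere=18 Fernhollow=14 Greywater=19 Juniper=15 → close Greywater (overflow 5)
  19÷3 = 6 each, +1 to first 1
Round 5: Dunmere=25 Fernhollow=20 Juniper=21 → close Dunmere (overflow 11)
  25÷2 = 12 each, +1 to first 1
Round 6: Fernhollow=33 Juniper=33 → close Fernhollow (overflow 21)
  33÷1 = 33 each, +1 to first 0

Closure order: Ashgrove, Elkhorn, Ironridge, Greywater, Dunmere, Fernhollow
Last habitat: Juniper with 66 animals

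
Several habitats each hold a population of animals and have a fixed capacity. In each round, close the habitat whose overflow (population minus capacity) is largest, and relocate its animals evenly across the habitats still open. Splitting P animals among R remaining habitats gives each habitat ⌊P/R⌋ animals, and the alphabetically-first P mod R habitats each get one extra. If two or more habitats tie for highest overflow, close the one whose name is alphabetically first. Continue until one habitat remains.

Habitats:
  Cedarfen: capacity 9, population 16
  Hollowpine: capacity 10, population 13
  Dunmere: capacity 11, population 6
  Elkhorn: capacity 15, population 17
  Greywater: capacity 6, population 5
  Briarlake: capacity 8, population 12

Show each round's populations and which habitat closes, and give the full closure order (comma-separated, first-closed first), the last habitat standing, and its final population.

Closure order: Cedarfen, Briarlake, Hollowpine, Elkhorn, Greywater
Last habitat: Dunmere with 69 animals

Round 1: Briarlake=12 Cedarfen=16 Dunmere=6 Elkhorn=17 Greywater=5 Hollowpine=13 → close Cedarfen (overflow 7)
  16÷5 = 3 each, +1 to first 1
Round 2: Briarlake=16 Dunmere=9 Elkhorn=20 Greywater=8 Hollowpine=16 → close Briarlake (overflow 8)
  16÷4 = 4 each, +1 to first 0
Round 3: Dunmere=13 Elkhorn=24 Greywater=12 Hollowpine=20 → close Hollowpine (overflow 10)
  20÷3 = 6 each, +1 to first 2
Round 4: Dunmere=20 Elkhorn=31 Greywater=18 → close Elkhorn (overflow 16)
  31÷2 = 15 each, +1 to first 1
Round 5: Dunmere=36 Greywater=33 → close Greywater (overflow 27)
  33÷1 = 33 each, +1 to first 0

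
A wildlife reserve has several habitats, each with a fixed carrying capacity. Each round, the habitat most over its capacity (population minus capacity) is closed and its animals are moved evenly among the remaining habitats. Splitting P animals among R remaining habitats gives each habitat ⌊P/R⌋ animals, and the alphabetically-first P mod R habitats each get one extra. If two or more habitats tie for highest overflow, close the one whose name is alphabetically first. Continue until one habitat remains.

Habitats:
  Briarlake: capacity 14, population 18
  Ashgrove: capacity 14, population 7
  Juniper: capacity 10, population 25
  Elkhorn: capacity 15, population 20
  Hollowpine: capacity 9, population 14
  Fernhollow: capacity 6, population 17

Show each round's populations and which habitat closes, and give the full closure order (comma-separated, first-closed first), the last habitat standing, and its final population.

Closure order: Juniper, Fernhollow, Briarlake, Elkhorn, Hollowpine
Last habitat: Ashgrove with 101 animals

Round 1: Ashgrove=7 Briarlake=18 Elkhorn=20 Fernhollow=17 Hollowpine=14 Juniper=25 → close Juniper (overflow 15)
  25÷5 = 5 each, +1 to first 0
Round 2: Ashgrove=12 Briarlake=23 Elkhorn=25 Fernhollow=22 Hollowpine=19 → close Fernhollow (overflow 16)
  22÷4 = 5 each, +1 to first 2
Round 3: Ashgrove=18 Briarlake=29 Elkhorn=30 Hollowpine=24 → close Briarlake (overflow 15)
  29÷3 = 9 each, +1 to first 2
Round 4: Ashgrove=28 Elkhorn=40 Hollowpine=33 → close Elkhorn (overflow 25)
  40÷2 = 20 each, +1 to first 0
Round 5: Ashgrove=48 Hollowpine=53 → close Hollowpine (overflow 44)
  53÷1 = 53 each, +1 to first 0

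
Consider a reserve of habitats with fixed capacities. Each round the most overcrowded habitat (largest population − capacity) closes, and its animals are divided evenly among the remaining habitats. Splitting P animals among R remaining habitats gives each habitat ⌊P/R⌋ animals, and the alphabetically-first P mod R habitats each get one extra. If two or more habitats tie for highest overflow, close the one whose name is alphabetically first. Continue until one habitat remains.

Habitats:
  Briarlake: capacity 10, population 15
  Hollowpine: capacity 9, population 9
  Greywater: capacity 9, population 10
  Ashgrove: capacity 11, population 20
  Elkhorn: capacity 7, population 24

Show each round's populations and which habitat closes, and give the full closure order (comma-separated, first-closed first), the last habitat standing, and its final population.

Round 1: Ashgrove=20 Briarlake=15 Elkhorn=24 Greywater=10 Hollowpine=9 → close Elkhorn (overflow 17)
  24÷4 = 6 each, +1 to first 0
Round 2: Ashgrove=26 Briarlake=21 Greywater=16 Hollowpine=15 → close Ashgrove (overflow 15)
  26÷3 = 8 each, +1 to first 2
Round 3: Briarlake=30 Greywater=25 Hollowpine=23 → close Briarlake (overflow 20)
  30÷2 = 15 each, +1 to first 0
Round 4: Greywater=40 Hollowpine=38 → close Greywater (overflow 31)
  40÷1 = 40 each, +1 to first 0

Closure order: Elkhorn, Ashgrove, Briarlake, Greywater
Last habitat: Hollowpine with 78 animals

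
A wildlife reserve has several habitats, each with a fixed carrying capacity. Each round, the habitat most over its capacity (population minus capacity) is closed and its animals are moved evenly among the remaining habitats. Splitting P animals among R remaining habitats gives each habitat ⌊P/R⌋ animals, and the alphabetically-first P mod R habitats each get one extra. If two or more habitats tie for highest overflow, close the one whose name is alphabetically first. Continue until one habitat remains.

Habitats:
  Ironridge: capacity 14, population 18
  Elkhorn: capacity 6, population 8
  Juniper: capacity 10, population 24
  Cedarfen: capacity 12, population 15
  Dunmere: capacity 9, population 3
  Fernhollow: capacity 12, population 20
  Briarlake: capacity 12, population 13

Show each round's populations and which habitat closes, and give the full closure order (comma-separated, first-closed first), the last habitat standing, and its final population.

Round 1: Briarlake=13 Cedarfen=15 Dunmere=3 Elkhorn=8 Fernhollow=20 Ironridge=18 Juniper=24 → close Juniper (overflow 14)
  24÷6 = 4 each, +1 to first 0
Round 2: Briarlake=17 Cedarfen=19 Dunmere=7 Elkhorn=12 Fernhollow=24 Ironridge=22 → close Fernhollow (overflow 12)
  24÷5 = 4 each, +1 to first 4
Round 3: Briarlake=22 Cedarfen=24 Dunmere=12 Elkhorn=17 Ironridge=26 → close Cedarfen (overflow 12)
  24÷4 = 6 each, +1 to first 0
Round 4: Briarlake=28 Dunmere=18 Elkhorn=23 Ironridge=32 → close Ironridge (overflow 18)
  32÷3 = 10 each, +1 to first 2
Round 5: Briarlake=39 Dunmere=29 Elkhorn=33 → close Briarlake (overflow 27)
  39÷2 = 19 each, +1 to first 1
Round 6: Dunmere=49 Elkhorn=52 → close Elkhorn (overflow 46)
  52÷1 = 52 each, +1 to first 0

Closure order: Juniper, Fernhollow, Cedarfen, Ironridge, Briarlake, Elkhorn
Last habitat: Dunmere with 101 animals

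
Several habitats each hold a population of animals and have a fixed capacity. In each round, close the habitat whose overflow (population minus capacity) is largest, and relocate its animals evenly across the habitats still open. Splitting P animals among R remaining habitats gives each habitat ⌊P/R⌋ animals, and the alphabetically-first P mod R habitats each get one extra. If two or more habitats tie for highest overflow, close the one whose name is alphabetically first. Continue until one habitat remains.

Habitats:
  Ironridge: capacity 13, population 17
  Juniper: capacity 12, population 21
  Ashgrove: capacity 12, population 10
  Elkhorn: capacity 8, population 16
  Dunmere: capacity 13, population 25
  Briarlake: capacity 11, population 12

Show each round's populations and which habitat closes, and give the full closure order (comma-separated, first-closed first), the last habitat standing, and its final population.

Closure order: Dunmere, Juniper, Elkhorn, Ironridge, Briarlake
Last habitat: Ashgrove with 101 animals

Round 1: Ashgrove=10 Briarlake=12 Dunmere=25 Elkhorn=16 Ironridge=17 Juniper=21 → close Dunmere (overflow 12)
  25÷5 = 5 each, +1 to first 0
Round 2: Ashgrove=15 Briarlake=17 Elkhorn=21 Ironridge=22 Juniper=26 → close Juniper (overflow 14)
  26÷4 = 6 each, +1 to first 2
Round 3: Ashgrove=22 Briarlake=24 Elkhorn=27 Ironridge=28 → close Elkhorn (overflow 19)
  27÷3 = 9 each, +1 to first 0
Round 4: Ashgrove=31 Briarlake=33 Ironridge=37 → close Ironridge (overflow 24)
  37÷2 = 18 each, +1 to first 1
Round 5: Ashgrove=50 Briarlake=51 → close Briarlake (overflow 40)
  51÷1 = 51 each, +1 to first 0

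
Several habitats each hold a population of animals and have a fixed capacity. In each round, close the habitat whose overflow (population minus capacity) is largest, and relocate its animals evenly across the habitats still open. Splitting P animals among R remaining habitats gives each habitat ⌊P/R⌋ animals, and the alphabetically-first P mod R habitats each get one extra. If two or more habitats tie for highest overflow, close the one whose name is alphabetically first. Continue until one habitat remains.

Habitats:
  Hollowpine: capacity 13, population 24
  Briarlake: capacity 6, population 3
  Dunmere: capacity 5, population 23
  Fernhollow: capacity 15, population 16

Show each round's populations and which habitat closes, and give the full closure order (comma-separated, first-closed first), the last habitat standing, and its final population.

Closure order: Dunmere, Hollowpine, Fernhollow
Last habitat: Briarlake with 66 animals

Round 1: Briarlake=3 Dunmere=23 Fernhollow=16 Hollowpine=24 → close Dunmere (overflow 18)
  23÷3 = 7 each, +1 to first 2
Round 2: Briarlake=11 Fernhollow=24 Hollowpine=31 → close Hollowpine (overflow 18)
  31÷2 = 15 each, +1 to first 1
Round 3: Briarlake=27 Fernhollow=39 → close Fernhollow (overflow 24)
  39÷1 = 39 each, +1 to first 0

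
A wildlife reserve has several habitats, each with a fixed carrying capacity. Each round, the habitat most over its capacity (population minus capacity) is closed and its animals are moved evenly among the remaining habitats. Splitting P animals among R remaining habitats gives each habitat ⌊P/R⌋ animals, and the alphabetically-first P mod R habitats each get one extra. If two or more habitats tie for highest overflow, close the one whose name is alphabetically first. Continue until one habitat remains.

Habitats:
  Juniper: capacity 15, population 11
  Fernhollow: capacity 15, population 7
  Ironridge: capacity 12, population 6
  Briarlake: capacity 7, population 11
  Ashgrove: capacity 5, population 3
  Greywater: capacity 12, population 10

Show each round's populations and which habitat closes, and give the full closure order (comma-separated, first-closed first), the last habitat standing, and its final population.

Round 1: Ashgrove=3 Briarlake=11 Fernhollow=7 Greywater=10 Ironridge=6 Juniper=11 → close Briarlake (overflow 4)
  11÷5 = 2 each, +1 to first 1
Round 2: Ashgrove=6 Fernhollow=9 Greywater=12 Ironridge=8 Juniper=13 → close Ashgrove (overflow 1)
  6÷4 = 1 each, +1 to first 2
Round 3: Fernhollow=11 Greywater=14 Ironridge=9 Juniper=14 → close Greywater (overflow 2)
  14÷3 = 4 each, +1 to first 2
Round 4: Fernhollow=16 Ironridge=14 Juniper=18 → close Juniper (overflow 3)
  18÷2 = 9 each, +1 to first 0
Round 5: Fernhollow=25 Ironridge=23 → close Ironridge (overflow 11)
  23÷1 = 23 each, +1 to first 0

Closure order: Briarlake, Ashgrove, Greywater, Juniper, Ironridge
Last habitat: Fernhollow with 48 animals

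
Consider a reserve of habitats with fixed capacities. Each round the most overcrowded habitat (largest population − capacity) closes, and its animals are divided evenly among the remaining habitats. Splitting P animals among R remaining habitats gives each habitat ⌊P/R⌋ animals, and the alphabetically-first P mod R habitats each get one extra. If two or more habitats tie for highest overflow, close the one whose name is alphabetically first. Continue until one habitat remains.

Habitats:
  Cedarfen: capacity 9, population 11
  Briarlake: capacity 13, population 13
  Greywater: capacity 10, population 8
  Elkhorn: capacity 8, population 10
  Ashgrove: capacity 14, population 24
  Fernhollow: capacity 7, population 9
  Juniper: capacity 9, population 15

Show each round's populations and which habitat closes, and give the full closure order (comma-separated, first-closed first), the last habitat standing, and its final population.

Closure order: Ashgrove, Juniper, Cedarfen, Elkhorn, Fernhollow, Briarlake
Last habitat: Greywater with 90 animals

Round 1: Ashgrove=24 Briarlake=13 Cedarfen=11 Elkhorn=10 Fernhollow=9 Greywater=8 Juniper=15 → close Ashgrove (overflow 10)
  24÷6 = 4 each, +1 to first 0
Round 2: Briarlake=17 Cedarfen=15 Elkhorn=14 Fernhollow=13 Greywater=12 Juniper=19 → close Juniper (overflow 10)
  19÷5 = 3 each, +1 to first 4
Round 3: Briarlake=21 Cedarfen=19 Elkhorn=18 Fernhollow=17 Greywater=15 → close Cedarfen (overflow 10)
  19÷4 = 4 each, +1 to first 3
Round 4: Briarlake=26 Elkhorn=23 Fernhollow=22 Greywater=19 → close Elkhorn (overflow 15)
  23÷3 = 7 each, +1 to first 2
Round 5: Briarlake=34 Fernhollow=30 Greywater=26 → close Fernhollow (overflow 23)
  30÷2 = 15 each, +1 to first 0
Round 6: Briarlake=49 Greywater=41 → close Briarlake (overflow 36)
  49÷1 = 49 each, +1 to first 0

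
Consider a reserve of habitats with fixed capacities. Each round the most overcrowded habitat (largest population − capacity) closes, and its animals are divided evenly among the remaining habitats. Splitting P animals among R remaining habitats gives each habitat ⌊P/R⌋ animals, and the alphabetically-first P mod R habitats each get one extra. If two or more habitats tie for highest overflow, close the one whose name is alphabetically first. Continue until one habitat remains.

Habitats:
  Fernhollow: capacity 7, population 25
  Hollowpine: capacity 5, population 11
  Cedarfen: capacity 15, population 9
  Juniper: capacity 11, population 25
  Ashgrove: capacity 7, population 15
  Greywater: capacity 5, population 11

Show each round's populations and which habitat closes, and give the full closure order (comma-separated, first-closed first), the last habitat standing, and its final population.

Closure order: Fernhollow, Juniper, Ashgrove, Greywater, Hollowpine
Last habitat: Cedarfen with 96 animals

Round 1: Ashgrove=15 Cedarfen=9 Fernhollow=25 Greywater=11 Hollowpine=11 Juniper=25 → close Fernhollow (overflow 18)
  25÷5 = 5 each, +1 to first 0
Round 2: Ashgrove=20 Cedarfen=14 Greywater=16 Hollowpine=16 Juniper=30 → close Juniper (overflow 19)
  30÷4 = 7 each, +1 to first 2
Round 3: Ashgrove=28 Cedarfen=22 Greywater=23 Hollowpine=23 → close Ashgrove (overflow 21)
  28÷3 = 9 each, +1 to first 1
Round 4: Cedarfen=32 Greywater=32 Hollowpine=32 → close Greywater (overflow 27)
  32÷2 = 16 each, +1 to first 0
Round 5: Cedarfen=48 Hollowpine=48 → close Hollowpine (overflow 43)
  48÷1 = 48 each, +1 to first 0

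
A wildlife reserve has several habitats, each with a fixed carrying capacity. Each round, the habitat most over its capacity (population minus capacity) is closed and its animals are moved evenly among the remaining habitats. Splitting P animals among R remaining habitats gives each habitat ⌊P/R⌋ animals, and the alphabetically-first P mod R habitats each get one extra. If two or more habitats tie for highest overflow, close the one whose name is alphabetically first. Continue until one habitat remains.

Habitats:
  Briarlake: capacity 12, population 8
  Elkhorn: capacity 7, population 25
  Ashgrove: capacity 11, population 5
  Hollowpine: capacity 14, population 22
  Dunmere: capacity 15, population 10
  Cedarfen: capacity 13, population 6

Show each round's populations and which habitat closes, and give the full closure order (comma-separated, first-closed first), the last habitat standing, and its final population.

Closure order: Elkhorn, Hollowpine, Briarlake, Ashgrove, Cedarfen
Last habitat: Dunmere with 76 animals

Round 1: Ashgrove=5 Briarlake=8 Cedarfen=6 Dunmere=10 Elkhorn=25 Hollowpine=22 → close Elkhorn (overflow 18)
  25÷5 = 5 each, +1 to first 0
Round 2: Ashgrove=10 Briarlake=13 Cedarfen=11 Dunmere=15 Hollowpine=27 → close Hollowpine (overflow 13)
  27÷4 = 6 each, +1 to first 3
Round 3: Ashgrove=17 Briarlake=20 Cedarfen=18 Dunmere=21 → close Briarlake (overflow 8)
  20÷3 = 6 each, +1 to first 2
Round 4: Ashgrove=24 Cedarfen=25 Dunmere=27 → close Ashgrove (overflow 13)
  24÷2 = 12 each, +1 to first 0
Round 5: Cedarfen=37 Dunmere=39 → close Cedarfen (overflow 24)
  37÷1 = 37 each, +1 to first 0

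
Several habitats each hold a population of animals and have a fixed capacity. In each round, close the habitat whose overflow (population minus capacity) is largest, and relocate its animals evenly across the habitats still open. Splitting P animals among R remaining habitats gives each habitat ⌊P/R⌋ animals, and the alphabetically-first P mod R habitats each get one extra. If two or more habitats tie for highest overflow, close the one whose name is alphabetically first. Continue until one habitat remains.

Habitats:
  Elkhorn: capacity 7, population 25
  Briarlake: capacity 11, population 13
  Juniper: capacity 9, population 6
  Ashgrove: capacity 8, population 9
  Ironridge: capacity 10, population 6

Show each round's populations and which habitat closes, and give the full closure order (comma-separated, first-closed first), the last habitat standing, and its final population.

Round 1: Ashgrove=9 Briarlake=13 Elkhorn=25 Ironridge=6 Juniper=6 → close Elkhorn (overflow 18)
  25÷4 = 6 each, +1 to first 1
Round 2: Ashgrove=16 Briarlake=19 Ironridge=12 Juniper=12 → close Ashgrove (overflow 8)
  16÷3 = 5 each, +1 to first 1
Round 3: Briarlake=25 Ironridge=17 Juniper=17 → close Briarlake (overflow 14)
  25÷2 = 12 each, +1 to first 1
Round 4: Ironridge=30 Juniper=29 → close Ironridge (overflow 20)
  30÷1 = 30 each, +1 to first 0

Closure order: Elkhorn, Ashgrove, Briarlake, Ironridge
Last habitat: Juniper with 59 animals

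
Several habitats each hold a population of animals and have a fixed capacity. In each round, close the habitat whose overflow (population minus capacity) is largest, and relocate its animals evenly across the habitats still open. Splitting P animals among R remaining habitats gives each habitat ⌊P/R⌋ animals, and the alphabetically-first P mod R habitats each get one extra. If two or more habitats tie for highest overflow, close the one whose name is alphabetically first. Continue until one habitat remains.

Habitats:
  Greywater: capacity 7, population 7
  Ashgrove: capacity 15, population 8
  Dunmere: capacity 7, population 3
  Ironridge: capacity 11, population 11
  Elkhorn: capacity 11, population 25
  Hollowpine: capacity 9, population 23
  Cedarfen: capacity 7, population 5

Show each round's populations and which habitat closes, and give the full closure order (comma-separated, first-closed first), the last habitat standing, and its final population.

Round 1: Ashgrove=8 Cedarfen=5 Dunmere=3 Elkhorn=25 Greywater=7 Hollowpine=23 Ironridge=11 → close Elkhorn (overflow 14)
  25÷6 = 4 each, +1 to first 1
Round 2: Ashgrove=13 Cedarfen=9 Dunmere=7 Greywater=11 Hollowpine=27 Ironridge=15 → close Hollowpine (overflow 18)
  27÷5 = 5 each, +1 to first 2
Round 3: Ashgrove=19 Cedarfen=15 Dunmere=12 Greywater=16 Ironridge=20 → close Greywater (overflow 9)
  16÷4 = 4 each, +1 to first 0
Round 4: Ashgrove=23 Cedarfen=19 Dunmere=16 Ironridge=24 → close Ironridge (overflow 13)
  24÷3 = 8 each, +1 to first 0
Round 5: Ashgrove=31 Cedarfen=27 Dunmere=24 → close Cedarfen (overflow 20)
  27÷2 = 13 each, +1 to first 1
Round 6: Ashgrove=45 Dunmere=37 → close Ashgrove (overflow 30)
  45÷1 = 45 each, +1 to first 0

Closure order: Elkhorn, Hollowpine, Greywater, Ironridge, Cedarfen, Ashgrove
Last habitat: Dunmere with 82 animals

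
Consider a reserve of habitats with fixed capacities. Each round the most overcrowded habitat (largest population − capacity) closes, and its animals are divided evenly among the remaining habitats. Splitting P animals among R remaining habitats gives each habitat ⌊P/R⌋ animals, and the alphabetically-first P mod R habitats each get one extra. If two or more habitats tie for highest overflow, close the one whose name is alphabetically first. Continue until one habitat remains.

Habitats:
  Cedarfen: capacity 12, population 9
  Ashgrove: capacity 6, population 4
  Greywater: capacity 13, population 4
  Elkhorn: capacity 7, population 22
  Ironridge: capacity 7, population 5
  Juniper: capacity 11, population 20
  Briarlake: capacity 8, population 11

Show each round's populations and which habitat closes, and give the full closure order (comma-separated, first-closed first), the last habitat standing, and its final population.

Round 1: Ashgrove=4 Briarlake=11 Cedarfen=9 Elkhorn=22 Greywater=4 Ironridge=5 Juniper=20 → close Elkhorn (overflow 15)
  22÷6 = 3 each, +1 to first 4
Round 2: Ashgrove=8 Briarlake=15 Cedarfen=13 Greywater=8 Ironridge=8 Juniper=23 → close Juniper (overflow 12)
  23÷5 = 4 each, +1 to first 3
Round 3: Ashgrove=13 Briarlake=20 Cedarfen=18 Greywater=12 Ironridge=12 → close Briarlake (overflow 12)
  20÷4 = 5 each, +1 to first 0
Round 4: Ashgrove=18 Cedarfen=23 Greywater=17 Ironridge=17 → close Ashgrove (overflow 12)
  18÷3 = 6 each, +1 to first 0
Round 5: Cedarfen=29 Greywater=23 Ironridge=23 → close Cedarfen (overflow 17)
  29÷2 = 14 each, +1 to first 1
Round 6: Greywater=38 Ironridge=37 → close Ironridge (overflow 30)
  37÷1 = 37 each, +1 to first 0

Closure order: Elkhorn, Juniper, Briarlake, Ashgrove, Cedarfen, Ironridge
Last habitat: Greywater with 75 animals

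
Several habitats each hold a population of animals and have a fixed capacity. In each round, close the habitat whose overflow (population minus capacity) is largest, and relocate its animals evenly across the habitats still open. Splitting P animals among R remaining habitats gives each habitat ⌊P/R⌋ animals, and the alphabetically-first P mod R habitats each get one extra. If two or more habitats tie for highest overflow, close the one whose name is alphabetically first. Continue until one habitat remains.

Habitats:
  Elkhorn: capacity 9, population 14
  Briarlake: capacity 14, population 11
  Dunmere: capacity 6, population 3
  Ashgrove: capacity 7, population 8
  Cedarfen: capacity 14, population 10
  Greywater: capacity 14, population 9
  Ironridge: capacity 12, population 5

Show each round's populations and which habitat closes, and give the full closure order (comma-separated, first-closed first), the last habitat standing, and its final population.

Round 1: Ashgrove=8 Briarlake=11 Cedarfen=10 Dunmere=3 Elkhorn=14 Greywater=9 Ironridge=5 → close Elkhorn (overflow 5)
  14÷6 = 2 each, +1 to first 2
Round 2: Ashgrove=11 Briarlake=14 Cedarfen=12 Dunmere=5 Greywater=11 Ironridge=7 → close Ashgrove (overflow 4)
  11÷5 = 2 each, +1 to first 1
Round 3: Briarlake=17 Cedarfen=14 Dunmere=7 Greywater=13 Ironridge=9 → close Briarlake (overflow 3)
  17÷4 = 4 each, +1 to first 1
Round 4: Cedarfen=19 Dunmere=11 Greywater=17 Ironridge=13 → close Cedarfen (overflow 5)
  19÷3 = 6 each, +1 to first 1
Round 5: Dunmere=18 Greywater=23 Ironridge=19 → close Dunmere (overflow 12)
  18÷2 = 9 each, +1 to first 0
Round 6: Greywater=32 Ironridge=28 → close Greywater (overflow 18)
  32÷1 = 32 each, +1 to first 0

Closure order: Elkhorn, Ashgrove, Briarlake, Cedarfen, Dunmere, Greywater
Last habitat: Ironridge with 60 animals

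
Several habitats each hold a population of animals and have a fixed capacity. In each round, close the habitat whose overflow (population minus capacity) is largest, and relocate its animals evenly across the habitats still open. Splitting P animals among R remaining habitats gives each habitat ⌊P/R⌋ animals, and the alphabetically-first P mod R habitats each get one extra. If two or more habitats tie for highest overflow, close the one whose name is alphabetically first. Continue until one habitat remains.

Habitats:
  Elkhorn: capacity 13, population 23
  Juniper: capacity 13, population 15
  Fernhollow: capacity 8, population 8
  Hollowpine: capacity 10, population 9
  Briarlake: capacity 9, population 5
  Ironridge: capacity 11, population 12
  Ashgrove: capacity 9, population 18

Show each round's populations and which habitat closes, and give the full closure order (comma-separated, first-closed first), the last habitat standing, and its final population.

Closure order: Elkhorn, Ashgrove, Fernhollow, Ironridge, Juniper, Hollowpine
Last habitat: Briarlake with 90 animals

Round 1: Ashgrove=18 Briarlake=5 Elkhorn=23 Fernhollow=8 Hollowpine=9 Ironridge=12 Juniper=15 → close Elkhorn (overflow 10)
  23÷6 = 3 each, +1 to first 5
Round 2: Ashgrove=22 Briarlake=9 Fernhollow=12 Hollowpine=13 Ironridge=16 Juniper=18 → close Ashgrove (overflow 13)
  22÷5 = 4 each, +1 to first 2
Round 3: Briarlake=14 Fernhollow=17 Hollowpine=17 Ironridge=20 Juniper=22 → close Fernhollow (overflow 9)
  17÷4 = 4 each, +1 to first 1
Round 4: Briarlake=19 Hollowpine=21 Ironridge=24 Juniper=26 → close Ironridge (overflow 13)
  24÷3 = 8 each, +1 to first 0
Round 5: Briarlake=27 Hollowpine=29 Juniper=34 → close Juniper (overflow 21)
  34÷2 = 17 each, +1 to first 0
Round 6: Briarlake=44 Hollowpine=46 → close Hollowpine (overflow 36)
  46÷1 = 46 each, +1 to first 0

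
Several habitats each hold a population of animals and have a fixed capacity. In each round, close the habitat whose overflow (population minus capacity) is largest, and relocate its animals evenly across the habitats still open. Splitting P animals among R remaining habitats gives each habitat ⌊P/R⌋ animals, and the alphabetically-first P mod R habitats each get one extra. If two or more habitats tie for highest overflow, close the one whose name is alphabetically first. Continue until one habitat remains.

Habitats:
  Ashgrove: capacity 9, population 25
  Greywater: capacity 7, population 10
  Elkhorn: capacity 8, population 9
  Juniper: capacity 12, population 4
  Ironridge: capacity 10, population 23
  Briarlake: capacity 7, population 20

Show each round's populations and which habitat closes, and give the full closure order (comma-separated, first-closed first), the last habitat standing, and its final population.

Closure order: Ashgrove, Briarlake, Ironridge, Elkhorn, Greywater
Last habitat: Juniper with 91 animals

Round 1: Ashgrove=25 Briarlake=20 Elkhorn=9 Greywater=10 Ironridge=23 Juniper=4 → close Ashgrove (overflow 16)
  25÷5 = 5 each, +1 to first 0
Round 2: Briarlake=25 Elkhorn=14 Greywater=15 Ironridge=28 Juniper=9 → close Briarlake (overflow 18)
  25÷4 = 6 each, +1 to first 1
Round 3: Elkhorn=21 Greywater=21 Ironridge=34 Juniper=15 → close Ironridge (overflow 24)
  34÷3 = 11 each, +1 to first 1
Round 4: Elkhorn=33 Greywater=32 Juniper=26 → close Elkhorn (overflow 25)
  33÷2 = 16 each, +1 to first 1
Round 5: Greywater=49 Juniper=42 → close Greywater (overflow 42)
  49÷1 = 49 each, +1 to first 0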